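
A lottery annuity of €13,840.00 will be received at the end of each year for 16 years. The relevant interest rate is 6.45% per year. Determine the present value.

This is an ordinary annuity: 16 payments of €13,840.00 at the end of each year.
Periodic rate r = 0.0645 per year.
PV = PMT × [(1 − (1+r)^−n)/r] = 13,840 × [1 − (1+r)^−16] / r = €135,642.99

€135,642.99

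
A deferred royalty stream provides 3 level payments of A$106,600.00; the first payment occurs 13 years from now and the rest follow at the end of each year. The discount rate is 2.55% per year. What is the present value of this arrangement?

A$224,838.63

Ordinary annuity of 3 payments, first payment at period 13.
Periodic rate r = 0.0255 per year.
The ordinary-annuity PV formula values the stream one period before the first payment (period 12); discount that back 12 periods:
PV₀ = 106,600 × [1 − (1+r)^−3] / r × (1+r)^−12 = A$224,838.63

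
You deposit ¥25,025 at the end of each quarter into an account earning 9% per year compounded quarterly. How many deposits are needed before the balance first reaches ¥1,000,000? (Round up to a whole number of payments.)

Periodic rate r = 0.09/4 per quarter; n is counted in quarters.
Ordinary annuity FV: 1,000,000 = 25,025 × [((1+r)^n − 1)/r].
(1+r)^n = 1 + 1,000,000 × r / 25,025, so n = ln(1 + 1,000,000·r/25,025) / ln(1+r) = 28.83.
Round up to a whole number of payments: n = 29.

29 payments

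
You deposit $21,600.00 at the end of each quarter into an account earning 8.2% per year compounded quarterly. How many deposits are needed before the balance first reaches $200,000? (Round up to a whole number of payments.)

Periodic rate r = 0.082/4 per quarter; n is counted in quarters.
Ordinary annuity FV: 200,000 = 21,600 × [((1+r)^n − 1)/r].
(1+r)^n = 1 + 200,000 × r / 21,600, so n = ln(1 + 200,000·r/21,600) / ln(1+r) = 8.56.
Round up to a whole number of payments: n = 9.

9 payments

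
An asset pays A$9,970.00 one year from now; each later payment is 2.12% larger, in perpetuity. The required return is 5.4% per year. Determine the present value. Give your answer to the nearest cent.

A$303,963.41

Periodic rate r = 0.054 per year.
Growing perpetuity (Gordon): PV = PMT₁ / (r − g) = 9,970 / (r − 0.0212) = A$303,963.41.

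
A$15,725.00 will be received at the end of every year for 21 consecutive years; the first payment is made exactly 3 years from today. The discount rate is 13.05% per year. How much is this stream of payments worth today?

Ordinary annuity of 21 payments, first payment at period 3.
Periodic rate r = 0.1305 per year.
The ordinary-annuity PV formula values the stream one period before the first payment (period 2); discount that back 2 periods:
PV₀ = 15,725 × [1 − (1+r)^−21] / r × (1+r)^−2 = A$87,110.29

A$87,110.29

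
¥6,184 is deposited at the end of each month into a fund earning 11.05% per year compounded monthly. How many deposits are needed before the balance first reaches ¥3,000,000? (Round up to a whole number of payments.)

Periodic rate r = 0.1105/12 per month; n is counted in months.
Ordinary annuity FV: 3,000,000 = 6,184 × [((1+r)^n − 1)/r].
(1+r)^n = 1 + 3,000,000 × r / 6,184, so n = ln(1 + 3,000,000·r/6,184) / ln(1+r) = 185.33.
Round up to a whole number of payments: n = 186.

186 payments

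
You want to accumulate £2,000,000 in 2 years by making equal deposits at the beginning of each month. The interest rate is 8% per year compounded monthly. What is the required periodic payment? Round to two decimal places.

£76,610.51

Level annuity due; solve FV = PMT × [((1+r)^n − 1)/r] × (1+r) for PMT.
Periodic rate r = 0.08/12 per month; n is counted in months.
With n = 24: PMT = 2,000,000 / ([((1+r)^n − 1)/r] × (1+r)) = £76,610.51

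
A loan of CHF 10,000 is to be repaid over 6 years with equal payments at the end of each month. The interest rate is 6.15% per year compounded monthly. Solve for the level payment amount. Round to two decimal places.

Level ordinary annuity; solve PV = PMT × [(1 − (1+r)^−n)/r] for PMT.
Periodic rate r = 0.0615/12 per month; n is counted in months.
With n = 72: PMT = 10,000 / ([(1 − (1+r)^−n)/r]) = CHF 166.44

CHF 166.44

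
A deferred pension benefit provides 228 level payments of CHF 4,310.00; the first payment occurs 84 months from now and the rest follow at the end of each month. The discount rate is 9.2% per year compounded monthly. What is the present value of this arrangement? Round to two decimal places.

Ordinary annuity of 228 payments, first payment at period 84.
Periodic rate r = 0.092/12 per month; n is counted in months.
The ordinary-annuity PV formula values the stream one period before the first payment (period 83); discount that back 83 periods:
PV₀ = 4,310 × [1 − (1+r)^−228] / r × (1+r)^−83 = CHF 245,964.09

CHF 245,964.09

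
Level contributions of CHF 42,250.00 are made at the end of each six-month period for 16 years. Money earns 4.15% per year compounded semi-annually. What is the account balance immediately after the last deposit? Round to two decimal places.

CHF 1,892,376.13

This is an ordinary annuity: 32 deposits of CHF 42,250.00 at the end of each six-month period.
Periodic rate r = 0.0415/2 per half-year; n is counted in half-years.
FV = PMT × [((1+r)^n − 1)/r] = 42,250 × [(1+r)^32 − 1] / r = CHF 1,892,376.13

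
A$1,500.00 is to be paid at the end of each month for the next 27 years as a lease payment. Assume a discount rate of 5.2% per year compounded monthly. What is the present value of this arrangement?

This is an ordinary annuity: 324 payments of A$1,500.00 at the end of each month.
Periodic rate r = 0.052/12 per month; n is counted in months.
PV = PMT × [(1 − (1+r)^−n)/r] = 1,500 × [1 − (1+r)^−324] / r = A$260,875.84

A$260,875.84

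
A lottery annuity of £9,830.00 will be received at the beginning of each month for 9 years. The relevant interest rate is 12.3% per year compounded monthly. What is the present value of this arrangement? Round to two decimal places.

This is an annuity due: 108 payments of £9,830.00 at the beginning of each month.
Periodic rate r = 0.123/12 per month; n is counted in months.
PV = PMT × [(1 − (1+r)^−n)/r] × (1+r) = 9,830 × [1 − (1+r)^−108] / r × (1+r) = £646,790.73

£646,790.73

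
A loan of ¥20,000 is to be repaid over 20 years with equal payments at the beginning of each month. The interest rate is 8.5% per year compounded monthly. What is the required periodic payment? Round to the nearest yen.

Level annuity due; solve PV = PMT × [(1 − (1+r)^−n)/r] × (1+r) for PMT.
Periodic rate r = 0.085/12 per month; n is counted in months.
With n = 240: PMT = 20,000 / ([(1 − (1+r)^−n)/r] × (1+r)) = ¥172

¥172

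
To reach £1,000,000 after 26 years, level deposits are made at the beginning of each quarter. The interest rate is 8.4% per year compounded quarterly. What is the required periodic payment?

£2,677.04

Level annuity due; solve FV = PMT × [((1+r)^n − 1)/r] × (1+r) for PMT.
Periodic rate r = 0.084/4 per quarter; n is counted in quarters.
With n = 104: PMT = 1,000,000 / ([((1+r)^n − 1)/r] × (1+r)) = £2,677.04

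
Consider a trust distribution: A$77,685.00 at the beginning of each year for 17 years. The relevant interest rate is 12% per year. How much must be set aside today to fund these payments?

A$619,459.11

This is an annuity due: 17 payments of A$77,685.00 at the beginning of each year.
Periodic rate r = 0.12 per year.
PV = PMT × [(1 − (1+r)^−n)/r] × (1+r) = 77,685 × [1 − (1+r)^−17] / r × (1+r) = A$619,459.11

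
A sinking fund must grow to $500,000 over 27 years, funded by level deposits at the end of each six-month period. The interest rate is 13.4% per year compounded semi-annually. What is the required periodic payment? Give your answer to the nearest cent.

$1,041.01

Level ordinary annuity; solve FV = PMT × [((1+r)^n − 1)/r] for PMT.
Periodic rate r = 0.134/2 per half-year; n is counted in half-years.
With n = 54: PMT = 500,000 / ([((1+r)^n − 1)/r]) = $1,041.01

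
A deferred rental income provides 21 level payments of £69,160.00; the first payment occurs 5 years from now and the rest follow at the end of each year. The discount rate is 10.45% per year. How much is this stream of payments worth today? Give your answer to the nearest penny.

Ordinary annuity of 21 payments, first payment at period 5.
Periodic rate r = 0.1045 per year.
The ordinary-annuity PV formula values the stream one period before the first payment (period 4); discount that back 4 periods:
PV₀ = 69,160 × [1 − (1+r)^−21] / r × (1+r)^−4 = £389,552.52

£389,552.52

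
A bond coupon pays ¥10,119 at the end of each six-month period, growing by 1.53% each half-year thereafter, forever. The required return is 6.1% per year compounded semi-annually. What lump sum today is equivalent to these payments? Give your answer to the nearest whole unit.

¥665,724

Periodic rate r = 0.061/2 per half-year.
Growing perpetuity (Gordon): PV = PMT₁ / (r − g) = 10,119 / (r − 0.0153) = ¥665,724.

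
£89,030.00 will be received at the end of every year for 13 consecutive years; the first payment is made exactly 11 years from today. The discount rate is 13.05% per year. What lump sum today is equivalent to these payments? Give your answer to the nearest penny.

£159,471.08

Ordinary annuity of 13 payments, first payment at period 11.
Periodic rate r = 0.1305 per year.
The ordinary-annuity PV formula values the stream one period before the first payment (period 10); discount that back 10 periods:
PV₀ = 89,030 × [1 − (1+r)^−13] / r × (1+r)^−10 = £159,471.08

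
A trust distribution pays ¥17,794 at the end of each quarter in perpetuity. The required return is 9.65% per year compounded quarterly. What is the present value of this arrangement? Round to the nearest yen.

Periodic rate r = 0.0965/4 per quarter.
Level perpetuity: PV = PMT / r = 17,794 / (0.0965/4) = ¥737,575.

¥737,575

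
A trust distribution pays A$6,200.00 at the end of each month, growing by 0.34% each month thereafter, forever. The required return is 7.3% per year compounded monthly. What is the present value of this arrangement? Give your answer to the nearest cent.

Periodic rate r = 0.073/12 per month.
Growing perpetuity (Gordon): PV = PMT₁ / (r − g) = 6,200 / (r − 0.0034) = A$2,310,559.01.

A$2,310,559.01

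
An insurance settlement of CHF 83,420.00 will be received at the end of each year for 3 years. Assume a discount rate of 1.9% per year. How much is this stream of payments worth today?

CHF 241,042.91

This is an ordinary annuity: 3 payments of CHF 83,420.00 at the end of each year.
Periodic rate r = 0.019 per year.
PV = PMT × [(1 − (1+r)^−n)/r] = 83,420 × [1 − (1+r)^−3] / r = CHF 241,042.91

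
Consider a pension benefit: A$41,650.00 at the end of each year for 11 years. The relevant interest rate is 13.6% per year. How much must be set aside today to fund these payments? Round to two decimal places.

This is an ordinary annuity: 11 payments of A$41,650.00 at the end of each year.
Periodic rate r = 0.136 per year.
PV = PMT × [(1 − (1+r)^−n)/r] = 41,650 × [1 − (1+r)^−11] / r = A$230,929.28

A$230,929.28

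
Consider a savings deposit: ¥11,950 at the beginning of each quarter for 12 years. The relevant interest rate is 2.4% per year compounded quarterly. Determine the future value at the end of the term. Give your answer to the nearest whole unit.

¥666,423

This is an annuity due: 48 deposits of ¥11,950 at the beginning of each quarter.
Periodic rate r = 0.024/4 per quarter; n is counted in quarters.
FV = PMT × [((1+r)^n − 1)/r] × (1+r) = 11,950 × [(1+r)^48 − 1] / r × (1+r) = ¥666,423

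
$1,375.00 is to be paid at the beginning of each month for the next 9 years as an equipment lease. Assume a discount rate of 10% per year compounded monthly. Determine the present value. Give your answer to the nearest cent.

$98,479.24

This is an annuity due: 108 payments of $1,375.00 at the beginning of each month.
Periodic rate r = 0.1/12 per month; n is counted in months.
PV = PMT × [(1 − (1+r)^−n)/r] × (1+r) = 1,375 × [1 − (1+r)^−108] / r × (1+r) = $98,479.24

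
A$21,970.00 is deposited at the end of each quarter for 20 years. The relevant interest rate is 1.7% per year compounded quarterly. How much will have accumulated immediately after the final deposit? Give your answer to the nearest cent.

This is an ordinary annuity: 80 deposits of A$21,970.00 at the end of each quarter.
Periodic rate r = 0.017/4 per quarter; n is counted in quarters.
FV = PMT × [((1+r)^n − 1)/r] = 21,970 × [(1+r)^80 − 1] / r = A$2,088,110.20

A$2,088,110.20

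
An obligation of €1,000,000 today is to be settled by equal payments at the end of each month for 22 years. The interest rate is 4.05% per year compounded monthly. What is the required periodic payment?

Level ordinary annuity; solve PV = PMT × [(1 − (1+r)^−n)/r] for PMT.
Periodic rate r = 0.0405/12 per month; n is counted in months.
With n = 264: PMT = 1,000,000 / ([(1 − (1+r)^−n)/r]) = €5,728.70

€5,728.70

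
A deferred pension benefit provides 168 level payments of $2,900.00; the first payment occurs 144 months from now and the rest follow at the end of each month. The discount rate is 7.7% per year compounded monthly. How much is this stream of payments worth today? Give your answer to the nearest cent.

$119,247.55

Ordinary annuity of 168 payments, first payment at period 144.
Periodic rate r = 0.077/12 per month; n is counted in months.
The ordinary-annuity PV formula values the stream one period before the first payment (period 143); discount that back 143 periods:
PV₀ = 2,900 × [1 − (1+r)^−168] / r × (1+r)^−143 = $119,247.55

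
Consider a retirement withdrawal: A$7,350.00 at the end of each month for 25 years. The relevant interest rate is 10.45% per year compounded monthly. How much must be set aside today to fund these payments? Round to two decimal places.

A$781,405.39

This is an ordinary annuity: 300 payments of A$7,350.00 at the end of each month.
Periodic rate r = 0.1045/12 per month; n is counted in months.
PV = PMT × [(1 − (1+r)^−n)/r] = 7,350 × [1 − (1+r)^−300] / r = A$781,405.39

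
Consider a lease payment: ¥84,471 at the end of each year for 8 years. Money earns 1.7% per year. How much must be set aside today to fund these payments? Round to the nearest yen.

¥626,870

This is an ordinary annuity: 8 payments of ¥84,471 at the end of each year.
Periodic rate r = 0.017 per year.
PV = PMT × [(1 − (1+r)^−n)/r] = 84,471 × [1 − (1+r)^−8] / r = ¥626,870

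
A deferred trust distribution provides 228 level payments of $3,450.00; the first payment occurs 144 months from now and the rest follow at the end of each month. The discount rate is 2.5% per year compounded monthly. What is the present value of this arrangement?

Ordinary annuity of 228 payments, first payment at period 144.
Periodic rate r = 0.025/12 per month; n is counted in months.
The ordinary-annuity PV formula values the stream one period before the first payment (period 143); discount that back 143 periods:
PV₀ = 3,450 × [1 − (1+r)^−228] / r × (1+r)^−143 = $464,603.03

$464,603.03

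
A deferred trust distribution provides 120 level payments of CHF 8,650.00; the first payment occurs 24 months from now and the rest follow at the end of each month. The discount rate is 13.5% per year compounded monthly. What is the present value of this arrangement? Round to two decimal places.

Ordinary annuity of 120 payments, first payment at period 24.
Periodic rate r = 0.135/12 per month; n is counted in months.
The ordinary-annuity PV formula values the stream one period before the first payment (period 23); discount that back 23 periods:
PV₀ = 8,650 × [1 − (1+r)^−120] / r × (1+r)^−23 = CHF 439,180.68

CHF 439,180.68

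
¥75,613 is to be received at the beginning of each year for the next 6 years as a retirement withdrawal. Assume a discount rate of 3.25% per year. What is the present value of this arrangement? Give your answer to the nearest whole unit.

This is an annuity due: 6 payments of ¥75,613 at the beginning of each year.
Periodic rate r = 0.0325 per year.
PV = PMT × [(1 − (1+r)^−n)/r] × (1+r) = 75,613 × [1 − (1+r)^−6] / r × (1+r) = ¥419,440

¥419,440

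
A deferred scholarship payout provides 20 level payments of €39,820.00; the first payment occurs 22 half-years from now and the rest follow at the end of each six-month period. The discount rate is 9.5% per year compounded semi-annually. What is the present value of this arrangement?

Ordinary annuity of 20 payments, first payment at period 22.
Periodic rate r = 0.095/2 per half-year; n is counted in half-years.
The ordinary-annuity PV formula values the stream one period before the first payment (period 21); discount that back 21 periods:
PV₀ = 39,820 × [1 − (1+r)^−20] / r × (1+r)^−21 = €191,301.25

€191,301.25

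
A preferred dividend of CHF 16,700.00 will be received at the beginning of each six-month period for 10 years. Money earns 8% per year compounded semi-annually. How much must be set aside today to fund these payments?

CHF 236,036.79

This is an annuity due: 20 payments of CHF 16,700.00 at the beginning of each six-month period.
Periodic rate r = 0.08/2 per half-year; n is counted in half-years.
PV = PMT × [(1 − (1+r)^−n)/r] × (1+r) = 16,700 × [1 − (1+r)^−20] / r × (1+r) = CHF 236,036.79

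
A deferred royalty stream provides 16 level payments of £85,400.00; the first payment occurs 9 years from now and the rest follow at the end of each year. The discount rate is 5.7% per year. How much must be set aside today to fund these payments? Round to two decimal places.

Ordinary annuity of 16 payments, first payment at period 9.
Periodic rate r = 0.057 per year.
The ordinary-annuity PV formula values the stream one period before the first payment (period 8); discount that back 8 periods:
PV₀ = 85,400 × [1 − (1+r)^−16] / r × (1+r)^−8 = £565,494.53

£565,494.53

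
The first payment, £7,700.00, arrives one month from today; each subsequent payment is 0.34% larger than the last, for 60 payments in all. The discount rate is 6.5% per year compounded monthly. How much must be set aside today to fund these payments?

£433,346.10

Periodic rate r = 0.065/12 per month; n is counted in months.
Growing ordinary annuity: PV = PMT₁ × [1 − ((1+g)/(1+r))^n] / (r − g) = 7,700 × [1 − ((1+0.0034)/(1+r))^60] / (r − 0.0034) = £433,346.10.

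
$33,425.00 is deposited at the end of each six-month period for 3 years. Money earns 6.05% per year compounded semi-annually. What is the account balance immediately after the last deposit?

This is an ordinary annuity: 6 deposits of $33,425.00 at the end of each six-month period.
Periodic rate r = 0.0605/2 per half-year; n is counted in half-years.
FV = PMT × [((1+r)^n − 1)/r] = 33,425 × [(1+r)^6 − 1] / r = $216,342.36

$216,342.36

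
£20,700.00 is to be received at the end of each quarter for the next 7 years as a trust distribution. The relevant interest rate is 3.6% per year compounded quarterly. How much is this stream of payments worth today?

This is an ordinary annuity: 28 payments of £20,700.00 at the end of each quarter.
Periodic rate r = 0.036/4 per quarter; n is counted in quarters.
PV = PMT × [(1 − (1+r)^−n)/r] = 20,700 × [1 − (1+r)^−28] / r = £510,320.84

£510,320.84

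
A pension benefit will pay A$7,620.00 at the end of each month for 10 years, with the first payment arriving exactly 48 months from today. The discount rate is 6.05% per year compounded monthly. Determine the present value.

A$540,653.33

Ordinary annuity of 120 payments, first payment at period 48.
Periodic rate r = 0.0605/12 per month; n is counted in months.
The ordinary-annuity PV formula values the stream one period before the first payment (period 47); discount that back 47 periods:
PV₀ = 7,620 × [1 − (1+r)^−120] / r × (1+r)^−47 = A$540,653.33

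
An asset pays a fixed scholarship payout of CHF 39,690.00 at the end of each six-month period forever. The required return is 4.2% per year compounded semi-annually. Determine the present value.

CHF 1,890,000.00

Periodic rate r = 0.042/2 per half-year.
Level perpetuity: PV = PMT / r = 39,690 / (0.042/2) = CHF 1,890,000.00.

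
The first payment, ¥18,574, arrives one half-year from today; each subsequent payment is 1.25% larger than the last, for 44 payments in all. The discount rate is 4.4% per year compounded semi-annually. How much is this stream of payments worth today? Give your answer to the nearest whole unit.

Periodic rate r = 0.044/2 per half-year; n is counted in half-years.
Growing ordinary annuity: PV = PMT₁ × [1 − ((1+g)/(1+r))^n] / (r − g) = 18,574 × [1 − ((1+0.0125)/(1+r))^44] / (r − 0.0125) = ¥658,803.

¥658,803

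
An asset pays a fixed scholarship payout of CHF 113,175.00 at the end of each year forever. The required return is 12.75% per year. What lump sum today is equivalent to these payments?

CHF 887,647.06

Periodic rate r = 0.1275 per year.
Level perpetuity: PV = PMT / r = 113,175 / (0.1275) = CHF 887,647.06.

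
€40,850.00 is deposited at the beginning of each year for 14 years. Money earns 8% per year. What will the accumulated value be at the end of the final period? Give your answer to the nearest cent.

This is an annuity due: 14 deposits of €40,850.00 at the beginning of each year.
Periodic rate r = 0.08 per year.
FV = PMT × [((1+r)^n − 1)/r] × (1+r) = 40,850 × [(1+r)^14 − 1] / r × (1+r) = €1,068,313.85

€1,068,313.85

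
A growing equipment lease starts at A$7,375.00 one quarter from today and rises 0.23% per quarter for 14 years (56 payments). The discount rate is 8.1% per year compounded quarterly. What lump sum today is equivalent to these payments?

A$258,808.52

Periodic rate r = 0.081/4 per quarter; n is counted in quarters.
Growing ordinary annuity: PV = PMT₁ × [1 − ((1+g)/(1+r))^n] / (r − g) = 7,375 × [1 − ((1+0.0023)/(1+r))^56] / (r − 0.0023) = A$258,808.52.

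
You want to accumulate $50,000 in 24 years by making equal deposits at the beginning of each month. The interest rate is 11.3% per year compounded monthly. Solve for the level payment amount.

$33.63

Level annuity due; solve FV = PMT × [((1+r)^n − 1)/r] × (1+r) for PMT.
Periodic rate r = 0.113/12 per month; n is counted in months.
With n = 288: PMT = 50,000 / ([((1+r)^n − 1)/r] × (1+r)) = $33.63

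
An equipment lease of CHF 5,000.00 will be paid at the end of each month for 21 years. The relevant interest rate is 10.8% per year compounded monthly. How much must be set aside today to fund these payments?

CHF 497,458.57

This is an ordinary annuity: 252 payments of CHF 5,000.00 at the end of each month.
Periodic rate r = 0.108/12 per month; n is counted in months.
PV = PMT × [(1 − (1+r)^−n)/r] = 5,000 × [1 − (1+r)^−252] / r = CHF 497,458.57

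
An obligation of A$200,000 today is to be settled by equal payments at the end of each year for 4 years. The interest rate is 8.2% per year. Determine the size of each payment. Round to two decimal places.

A$60,653.20

Level ordinary annuity; solve PV = PMT × [(1 − (1+r)^−n)/r] for PMT.
Periodic rate r = 0.082 per year.
With n = 4: PMT = 200,000 / ([(1 − (1+r)^−n)/r]) = A$60,653.20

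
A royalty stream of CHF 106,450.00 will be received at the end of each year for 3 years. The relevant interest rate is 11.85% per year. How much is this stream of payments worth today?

This is an ordinary annuity: 3 payments of CHF 106,450.00 at the end of each year.
Periodic rate r = 0.1185 per year.
PV = PMT × [(1 − (1+r)^−n)/r] = 106,450 × [1 − (1+r)^−3] / r = CHF 256,335.41

CHF 256,335.41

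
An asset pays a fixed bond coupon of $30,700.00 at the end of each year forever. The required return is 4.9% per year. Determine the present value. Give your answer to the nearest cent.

Periodic rate r = 0.049 per year.
Level perpetuity: PV = PMT / r = 30,700 / (0.049) = $626,530.61.

$626,530.61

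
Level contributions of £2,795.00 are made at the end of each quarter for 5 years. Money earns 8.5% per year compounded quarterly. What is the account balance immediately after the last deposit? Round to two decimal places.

This is an ordinary annuity: 20 deposits of £2,795.00 at the end of each quarter.
Periodic rate r = 0.085/4 per quarter; n is counted in quarters.
FV = PMT × [((1+r)^n − 1)/r] = 2,795 × [(1+r)^20 − 1] / r = £68,762.90

£68,762.90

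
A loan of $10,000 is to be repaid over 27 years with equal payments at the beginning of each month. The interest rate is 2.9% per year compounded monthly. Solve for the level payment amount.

Level annuity due; solve PV = PMT × [(1 − (1+r)^−n)/r] × (1+r) for PMT.
Periodic rate r = 0.029/12 per month; n is counted in months.
With n = 324: PMT = 10,000 / ([(1 − (1+r)^−n)/r] × (1+r)) = $44.44

$44.44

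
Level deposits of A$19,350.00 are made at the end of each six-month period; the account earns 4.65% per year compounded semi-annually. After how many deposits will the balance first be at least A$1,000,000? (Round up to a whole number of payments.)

Periodic rate r = 0.0465/2 per half-year; n is counted in half-years.
Ordinary annuity FV: 1,000,000 = 19,350 × [((1+r)^n − 1)/r].
(1+r)^n = 1 + 1,000,000 × r / 19,350, so n = ln(1 + 1,000,000·r/19,350) / ln(1+r) = 34.34.
Round up to a whole number of payments: n = 35.

35 payments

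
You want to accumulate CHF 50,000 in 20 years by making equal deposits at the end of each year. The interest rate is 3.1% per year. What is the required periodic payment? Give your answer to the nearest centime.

Level ordinary annuity; solve FV = PMT × [((1+r)^n − 1)/r] for PMT.
Periodic rate r = 0.031 per year.
With n = 20: PMT = 50,000 / ([((1+r)^n − 1)/r]) = CHF 1,841.93

CHF 1,841.93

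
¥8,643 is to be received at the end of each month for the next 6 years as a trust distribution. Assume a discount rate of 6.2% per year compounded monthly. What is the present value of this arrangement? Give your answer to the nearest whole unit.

This is an ordinary annuity: 72 payments of ¥8,643 at the end of each month.
Periodic rate r = 0.062/12 per month; n is counted in months.
PV = PMT × [(1 − (1+r)^−n)/r] = 8,643 × [1 − (1+r)^−72] / r = ¥518,555

¥518,555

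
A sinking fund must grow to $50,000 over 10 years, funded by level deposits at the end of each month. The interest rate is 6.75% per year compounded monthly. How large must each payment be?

Level ordinary annuity; solve FV = PMT × [((1+r)^n − 1)/r] for PMT.
Periodic rate r = 0.0675/12 per month; n is counted in months.
With n = 120: PMT = 50,000 / ([((1+r)^n − 1)/r]) = $292.87

$292.87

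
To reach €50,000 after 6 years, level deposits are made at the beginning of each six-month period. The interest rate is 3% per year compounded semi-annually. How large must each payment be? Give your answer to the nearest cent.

Level annuity due; solve FV = PMT × [((1+r)^n − 1)/r] × (1+r) for PMT.
Periodic rate r = 0.03/2 per half-year; n is counted in half-years.
With n = 12: PMT = 50,000 / ([((1+r)^n − 1)/r] × (1+r)) = €3,777.34

€3,777.34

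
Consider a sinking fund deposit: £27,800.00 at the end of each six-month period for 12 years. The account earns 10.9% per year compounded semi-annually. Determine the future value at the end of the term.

£1,312,822.81

This is an ordinary annuity: 24 deposits of £27,800.00 at the end of each six-month period.
Periodic rate r = 0.109/2 per half-year; n is counted in half-years.
FV = PMT × [((1+r)^n − 1)/r] = 27,800 × [(1+r)^24 − 1] / r = £1,312,822.81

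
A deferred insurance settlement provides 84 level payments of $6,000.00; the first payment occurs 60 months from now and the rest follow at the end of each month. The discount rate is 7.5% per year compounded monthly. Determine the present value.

$270,848.85

Ordinary annuity of 84 payments, first payment at period 60.
Periodic rate r = 0.075/12 per month; n is counted in months.
The ordinary-annuity PV formula values the stream one period before the first payment (period 59); discount that back 59 periods:
PV₀ = 6,000 × [1 − (1+r)^−84] / r × (1+r)^−59 = $270,848.85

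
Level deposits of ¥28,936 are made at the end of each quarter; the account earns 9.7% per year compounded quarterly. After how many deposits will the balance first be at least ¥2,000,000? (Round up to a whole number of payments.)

42 payments

Periodic rate r = 0.097/4 per quarter; n is counted in quarters.
Ordinary annuity FV: 2,000,000 = 28,936 × [((1+r)^n − 1)/r].
(1+r)^n = 1 + 2,000,000 × r / 28,936, so n = ln(1 + 2,000,000·r/28,936) / ln(1+r) = 41.08.
Round up to a whole number of payments: n = 42.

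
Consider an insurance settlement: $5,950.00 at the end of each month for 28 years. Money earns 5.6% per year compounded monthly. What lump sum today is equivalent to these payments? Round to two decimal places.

$1,008,240.16

This is an ordinary annuity: 336 payments of $5,950.00 at the end of each month.
Periodic rate r = 0.056/12 per month; n is counted in months.
PV = PMT × [(1 − (1+r)^−n)/r] = 5,950 × [1 − (1+r)^−336] / r = $1,008,240.16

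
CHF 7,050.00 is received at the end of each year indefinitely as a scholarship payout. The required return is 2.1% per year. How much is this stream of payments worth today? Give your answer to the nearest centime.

CHF 335,714.29

Periodic rate r = 0.021 per year.
Level perpetuity: PV = PMT / r = 7,050 / (0.021) = CHF 335,714.29.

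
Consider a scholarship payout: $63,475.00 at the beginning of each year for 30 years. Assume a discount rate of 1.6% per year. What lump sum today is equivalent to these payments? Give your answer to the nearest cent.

This is an annuity due: 30 payments of $63,475.00 at the beginning of each year.
Periodic rate r = 0.016 per year.
PV = PMT × [(1 − (1+r)^−n)/r] × (1+r) = 63,475 × [1 − (1+r)^−30] / r × (1+r) = $1,527,061.04

$1,527,061.04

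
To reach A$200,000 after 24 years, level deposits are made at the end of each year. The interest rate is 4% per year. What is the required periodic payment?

Level ordinary annuity; solve FV = PMT × [((1+r)^n − 1)/r] for PMT.
Periodic rate r = 0.04 per year.
With n = 24: PMT = 200,000 / ([((1+r)^n − 1)/r]) = A$5,117.37

A$5,117.37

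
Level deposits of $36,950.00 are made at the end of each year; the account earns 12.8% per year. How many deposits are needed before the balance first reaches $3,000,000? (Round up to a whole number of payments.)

21 payments

Periodic rate r = 0.128 per year.
Ordinary annuity FV: 3,000,000 = 36,950 × [((1+r)^n − 1)/r].
(1+r)^n = 1 + 3,000,000 × r / 36,950, so n = ln(1 + 3,000,000·r/36,950) / ln(1+r) = 20.20.
Round up to a whole number of payments: n = 21.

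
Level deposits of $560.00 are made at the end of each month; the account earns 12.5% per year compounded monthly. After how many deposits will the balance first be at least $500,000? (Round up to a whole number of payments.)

Periodic rate r = 0.125/12 per month; n is counted in months.
Ordinary annuity FV: 500,000 = 560 × [((1+r)^n − 1)/r].
(1+r)^n = 1 + 500,000 × r / 560, so n = ln(1 + 500,000·r/560) / ln(1+r) = 225.06.
Round up to a whole number of payments: n = 226.

226 payments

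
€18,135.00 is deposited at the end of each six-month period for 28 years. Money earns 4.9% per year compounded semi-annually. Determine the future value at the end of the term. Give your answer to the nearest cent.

This is an ordinary annuity: 56 deposits of €18,135.00 at the end of each six-month period.
Periodic rate r = 0.049/2 per half-year; n is counted in half-years.
FV = PMT × [((1+r)^n − 1)/r] = 18,135 × [(1+r)^56 − 1] / r = €2,130,717.89

€2,130,717.89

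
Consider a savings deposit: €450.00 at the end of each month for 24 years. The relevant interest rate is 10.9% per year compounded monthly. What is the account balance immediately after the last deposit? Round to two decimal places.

This is an ordinary annuity: 288 deposits of €450.00 at the end of each month.
Periodic rate r = 0.109/12 per month; n is counted in months.
FV = PMT × [((1+r)^n − 1)/r] = 450 × [(1+r)^288 − 1] / r = €620,270.54

€620,270.54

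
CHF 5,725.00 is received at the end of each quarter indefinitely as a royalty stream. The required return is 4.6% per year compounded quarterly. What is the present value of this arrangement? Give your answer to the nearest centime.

Periodic rate r = 0.046/4 per quarter.
Level perpetuity: PV = PMT / r = 5,725 / (0.046/4) = CHF 497,826.09.

CHF 497,826.09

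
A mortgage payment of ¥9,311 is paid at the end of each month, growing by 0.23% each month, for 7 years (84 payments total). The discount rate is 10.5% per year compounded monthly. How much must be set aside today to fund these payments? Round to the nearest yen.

¥601,341

Periodic rate r = 0.105/12 per month; n is counted in months.
Growing ordinary annuity: PV = PMT₁ × [1 − ((1+g)/(1+r))^n] / (r − g) = 9,311 × [1 − ((1+0.0023)/(1+r))^84] / (r − 0.0023) = ¥601,341.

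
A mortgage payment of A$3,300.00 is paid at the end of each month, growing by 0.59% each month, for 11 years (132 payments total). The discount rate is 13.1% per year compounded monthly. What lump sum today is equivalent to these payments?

A$316,688.01

Periodic rate r = 0.131/12 per month; n is counted in months.
Growing ordinary annuity: PV = PMT₁ × [1 − ((1+g)/(1+r))^n] / (r − g) = 3,300 × [1 − ((1+0.0059)/(1+r))^132] / (r − 0.0059) = A$316,688.01.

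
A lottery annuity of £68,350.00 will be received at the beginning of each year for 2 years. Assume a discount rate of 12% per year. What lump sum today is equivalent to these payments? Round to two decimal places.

This is an annuity due: 2 payments of £68,350.00 at the beginning of each year.
Periodic rate r = 0.12 per year.
PV = PMT × [(1 − (1+r)^−n)/r] × (1+r) = 68,350 × [1 − (1+r)^−2] / r × (1+r) = £129,376.79

£129,376.79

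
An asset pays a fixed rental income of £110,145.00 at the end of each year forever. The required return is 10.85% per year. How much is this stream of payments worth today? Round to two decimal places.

£1,015,161.29

Periodic rate r = 0.1085 per year.
Level perpetuity: PV = PMT / r = 110,145 / (0.1085) = £1,015,161.29.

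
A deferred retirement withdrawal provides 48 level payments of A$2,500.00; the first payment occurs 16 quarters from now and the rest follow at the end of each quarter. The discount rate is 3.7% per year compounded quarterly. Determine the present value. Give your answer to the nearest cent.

A$84,092.57

Ordinary annuity of 48 payments, first payment at period 16.
Periodic rate r = 0.037/4 per quarter; n is counted in quarters.
The ordinary-annuity PV formula values the stream one period before the first payment (period 15); discount that back 15 periods:
PV₀ = 2,500 × [1 − (1+r)^−48] / r × (1+r)^−15 = A$84,092.57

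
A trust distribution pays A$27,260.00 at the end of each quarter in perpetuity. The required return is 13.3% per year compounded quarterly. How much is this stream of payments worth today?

Periodic rate r = 0.133/4 per quarter.
Level perpetuity: PV = PMT / r = 27,260 / (0.133/4) = A$819,849.62.

A$819,849.62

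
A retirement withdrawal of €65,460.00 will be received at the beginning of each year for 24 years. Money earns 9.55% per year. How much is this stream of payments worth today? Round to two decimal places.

€666,787.24

This is an annuity due: 24 payments of €65,460.00 at the beginning of each year.
Periodic rate r = 0.0955 per year.
PV = PMT × [(1 − (1+r)^−n)/r] × (1+r) = 65,460 × [1 − (1+r)^−24] / r × (1+r) = €666,787.24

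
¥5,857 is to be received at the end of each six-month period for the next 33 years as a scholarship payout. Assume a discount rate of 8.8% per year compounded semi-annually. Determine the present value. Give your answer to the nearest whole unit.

This is an ordinary annuity: 66 payments of ¥5,857 at the end of each six-month period.
Periodic rate r = 0.088/2 per half-year; n is counted in half-years.
PV = PMT × [(1 − (1+r)^−n)/r] = 5,857 × [1 − (1+r)^−66] / r = ¥125,351

¥125,351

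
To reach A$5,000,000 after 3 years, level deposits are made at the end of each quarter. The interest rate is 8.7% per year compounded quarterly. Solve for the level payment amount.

Level ordinary annuity; solve FV = PMT × [((1+r)^n − 1)/r] for PMT.
Periodic rate r = 0.087/4 per quarter; n is counted in quarters.
With n = 12: PMT = 5,000,000 / ([((1+r)^n − 1)/r]) = A$369,144.03

A$369,144.03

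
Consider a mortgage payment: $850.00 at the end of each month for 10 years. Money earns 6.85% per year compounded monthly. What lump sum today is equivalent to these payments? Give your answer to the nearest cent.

This is an ordinary annuity: 120 payments of $850.00 at the end of each month.
Periodic rate r = 0.0685/12 per month; n is counted in months.
PV = PMT × [(1 − (1+r)^−n)/r] = 850 × [1 − (1+r)^−120] / r = $73,697.16

$73,697.16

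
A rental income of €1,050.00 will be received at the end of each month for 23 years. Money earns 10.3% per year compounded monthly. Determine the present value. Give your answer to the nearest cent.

€110,766.84

This is an ordinary annuity: 276 payments of €1,050.00 at the end of each month.
Periodic rate r = 0.103/12 per month; n is counted in months.
PV = PMT × [(1 − (1+r)^−n)/r] = 1,050 × [1 − (1+r)^−276] / r = €110,766.84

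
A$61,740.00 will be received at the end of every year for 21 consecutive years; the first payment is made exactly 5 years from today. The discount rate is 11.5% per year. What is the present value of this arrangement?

Ordinary annuity of 21 payments, first payment at period 5.
Periodic rate r = 0.115 per year.
The ordinary-annuity PV formula values the stream one period before the first payment (period 4); discount that back 4 periods:
PV₀ = 61,740 × [1 − (1+r)^−21] / r × (1+r)^−4 = A$312,033.53

A$312,033.53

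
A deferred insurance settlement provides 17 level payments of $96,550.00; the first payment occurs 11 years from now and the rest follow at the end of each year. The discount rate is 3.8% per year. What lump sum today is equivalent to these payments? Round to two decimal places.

Ordinary annuity of 17 payments, first payment at period 11.
Periodic rate r = 0.038 per year.
The ordinary-annuity PV formula values the stream one period before the first payment (period 10); discount that back 10 periods:
PV₀ = 96,550 × [1 − (1+r)^−17] / r × (1+r)^−10 = $821,630.18

$821,630.18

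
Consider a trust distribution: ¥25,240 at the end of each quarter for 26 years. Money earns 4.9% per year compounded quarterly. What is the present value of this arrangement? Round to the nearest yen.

This is an ordinary annuity: 104 payments of ¥25,240 at the end of each quarter.
Periodic rate r = 0.049/4 per quarter; n is counted in quarters.
PV = PMT × [(1 − (1+r)^−n)/r] = 25,240 × [1 − (1+r)^−104] / r = ¥1,479,612

¥1,479,612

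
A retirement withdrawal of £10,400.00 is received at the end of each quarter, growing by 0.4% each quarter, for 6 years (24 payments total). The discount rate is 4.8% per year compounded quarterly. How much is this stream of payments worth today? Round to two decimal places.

£225,466.01

Periodic rate r = 0.048/4 per quarter; n is counted in quarters.
Growing ordinary annuity: PV = PMT₁ × [1 − ((1+g)/(1+r))^n] / (r − g) = 10,400 × [1 − ((1+0.004)/(1+r))^24] / (r − 0.004) = £225,466.01.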